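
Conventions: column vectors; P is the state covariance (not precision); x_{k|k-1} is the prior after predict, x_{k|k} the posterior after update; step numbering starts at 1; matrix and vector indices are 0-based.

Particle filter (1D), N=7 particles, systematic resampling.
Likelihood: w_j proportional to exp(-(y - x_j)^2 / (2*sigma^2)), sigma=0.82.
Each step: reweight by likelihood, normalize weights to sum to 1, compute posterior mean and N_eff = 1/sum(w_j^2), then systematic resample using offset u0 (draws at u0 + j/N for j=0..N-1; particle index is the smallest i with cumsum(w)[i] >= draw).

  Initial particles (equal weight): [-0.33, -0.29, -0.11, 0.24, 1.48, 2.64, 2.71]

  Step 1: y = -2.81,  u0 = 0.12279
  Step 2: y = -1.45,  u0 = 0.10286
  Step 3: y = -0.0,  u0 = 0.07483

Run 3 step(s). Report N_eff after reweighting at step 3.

N_eff = 6.9988

step 1: w=[0.4190, 0.3611, 0.1796, 0.0402, 0.0000, 0.0000, 0.0000]  mean=-0.2530  Neff=2.9422  idx=[0, 0, 0, 1, 1, 2, 3]
step 2: w=[0.1712, 0.1712, 0.1712, 0.1600, 0.1600, 0.1145, 0.0520]  mean=-0.2624  Neff=6.4555  idx=[0, 1, 2, 3, 4, 4, 6]
step 3: w=[0.1409, 0.1409, 0.1409, 0.1436, 0.1436, 0.1436, 0.1464]  mean=-0.2293  Neff=6.9988  idx=[0, 1, 2, 3, 4, 5, 6]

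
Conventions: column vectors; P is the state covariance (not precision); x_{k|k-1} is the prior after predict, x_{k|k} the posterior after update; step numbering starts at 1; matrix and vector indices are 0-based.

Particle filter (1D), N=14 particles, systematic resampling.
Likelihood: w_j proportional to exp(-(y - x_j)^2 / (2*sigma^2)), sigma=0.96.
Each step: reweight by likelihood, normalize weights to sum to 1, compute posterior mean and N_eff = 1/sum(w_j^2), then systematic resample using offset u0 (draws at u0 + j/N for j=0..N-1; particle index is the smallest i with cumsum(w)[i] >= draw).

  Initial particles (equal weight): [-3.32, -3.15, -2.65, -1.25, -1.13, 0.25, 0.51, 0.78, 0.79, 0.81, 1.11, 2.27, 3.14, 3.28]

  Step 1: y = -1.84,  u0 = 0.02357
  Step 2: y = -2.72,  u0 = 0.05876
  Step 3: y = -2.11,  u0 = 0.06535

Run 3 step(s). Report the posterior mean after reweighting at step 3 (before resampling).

step 1: w=[0.0949, 0.1228, 0.2182, 0.2579, 0.2370, 0.0291, 0.0156, 0.0075, 0.0073, 0.0069, 0.0028, 0.0000, 0.0000, 0.0000]  mean=-1.8347  Neff=5.1119  idx=[0, 1, 1, 2, 2, 2, 3, 3, 3, 3, 4, 4, 4, 5]
step 2: w=[0.1078, 0.1185, 0.1185, 0.1307, 0.1307, 0.1307, 0.0406, 0.0406, 0.0406, 0.0406, 0.0332, 0.0332, 0.0332, 0.0011]  mean=-2.4588  Neff=9.9157  idx=[0, 1, 1, 2, 2, 3, 4, 4, 5, 5, 6, 8, 10, 12]
step 3: w=[0.0477, 0.0587, 0.0587, 0.0587, 0.0587, 0.0901, 0.0901, 0.0901, 0.0901, 0.0901, 0.0707, 0.0707, 0.0627, 0.0627]  mean=-2.4109  Neff=13.4156  idx=[1, 2, 3, 4, 5, 6, 7, 8, 8, 9, 10, 11, 12, 13]

post_mean = -2.4109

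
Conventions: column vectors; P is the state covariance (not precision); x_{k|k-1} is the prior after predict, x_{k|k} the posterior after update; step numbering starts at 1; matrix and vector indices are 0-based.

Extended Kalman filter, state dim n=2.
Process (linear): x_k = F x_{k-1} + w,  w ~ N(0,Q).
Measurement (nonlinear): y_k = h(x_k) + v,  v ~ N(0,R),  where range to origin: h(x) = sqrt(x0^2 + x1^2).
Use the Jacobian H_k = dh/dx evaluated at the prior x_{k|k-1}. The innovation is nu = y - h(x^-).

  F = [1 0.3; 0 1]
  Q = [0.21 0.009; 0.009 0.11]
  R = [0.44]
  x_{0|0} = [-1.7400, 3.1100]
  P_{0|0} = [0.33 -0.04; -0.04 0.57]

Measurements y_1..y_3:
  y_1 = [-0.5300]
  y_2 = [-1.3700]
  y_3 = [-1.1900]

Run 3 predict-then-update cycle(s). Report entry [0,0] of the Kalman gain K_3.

step 1: x^-=[-0.8070, 3.1100]  P^-=[0.5673 0.1400; 0.1400 0.6800]  H_jac=[-0.2512 0.9679]  S=[1.0448]  K=[-0.0067; 0.5963]  nu=[-3.7430]  x^+=[-0.7820, 0.8780]  P^+=[0.5673 0.1442; 0.1442 0.3085]
step 2: x^-=[-0.5186, 0.8780]  P^-=[0.8915 0.2457; 0.2457 0.4185]  H_jac=[-0.5086 0.8610]  S=[0.7656]  K=[-0.3159; 0.3074]  nu=[-2.3897]  x^+=[0.2363, 0.1434]  P^+=[0.8151 0.3200; 0.3200 0.3461]
step 3: x^-=[0.2793, 0.1434]  P^-=[1.2483 0.4329; 0.4329 0.4561]  H_jac=[0.8896 0.4568]  S=[1.8748]  K=[0.6978; 0.3165]  nu=[-1.5039]  x^+=[-0.7701, -0.3326]  P^+=[0.3355 0.0188; 0.0188 0.2683]

K[0,0] = 0.6978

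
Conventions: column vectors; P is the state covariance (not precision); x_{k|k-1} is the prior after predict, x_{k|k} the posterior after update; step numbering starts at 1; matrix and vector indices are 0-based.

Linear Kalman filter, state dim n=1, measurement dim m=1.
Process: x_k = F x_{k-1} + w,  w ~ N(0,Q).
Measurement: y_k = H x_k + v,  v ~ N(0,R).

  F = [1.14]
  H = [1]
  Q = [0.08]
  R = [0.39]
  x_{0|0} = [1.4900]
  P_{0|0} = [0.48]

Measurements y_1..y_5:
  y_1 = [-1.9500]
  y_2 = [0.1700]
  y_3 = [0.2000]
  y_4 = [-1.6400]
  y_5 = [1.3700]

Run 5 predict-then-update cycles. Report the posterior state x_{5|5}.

step 1: x^-=[1.6986]  P^-=[0.7038]  S=[1.0938]  K=[0.6434]  nu=[-3.6486]  x^+=[-0.6491]  P^+=[0.2509]
step 2: x^-=[-0.7400]  P^-=[0.4061]  S=[0.7961]  K=[0.5101]  nu=[0.9100]  x^+=[-0.2758]  P^+=[0.1990]
step 3: x^-=[-0.3144]  P^-=[0.3386]  S=[0.7286]  K=[0.4647]  nu=[0.5144]  x^+=[-0.0753]  P^+=[0.1812]
step 4: x^-=[-0.0859]  P^-=[0.3155]  S=[0.7055]  K=[0.4472]  nu=[-1.5541]  x^+=[-0.7809]  P^+=[0.1744]
step 5: x^-=[-0.8903]  P^-=[0.3067]  S=[0.6967]  K=[0.4402]  nu=[2.2603]  x^+=[0.1047]  P^+=[0.1717]

x_post = [0.1047]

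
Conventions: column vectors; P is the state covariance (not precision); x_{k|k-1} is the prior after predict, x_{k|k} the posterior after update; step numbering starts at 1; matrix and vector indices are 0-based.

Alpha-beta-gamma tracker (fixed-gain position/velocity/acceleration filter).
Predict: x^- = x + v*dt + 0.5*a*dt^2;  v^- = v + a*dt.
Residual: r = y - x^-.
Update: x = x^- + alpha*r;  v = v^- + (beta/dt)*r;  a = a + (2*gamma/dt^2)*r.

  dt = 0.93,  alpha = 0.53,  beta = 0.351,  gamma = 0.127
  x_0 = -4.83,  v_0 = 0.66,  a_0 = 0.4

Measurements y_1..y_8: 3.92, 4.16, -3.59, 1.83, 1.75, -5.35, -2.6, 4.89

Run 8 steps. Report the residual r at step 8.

step 1: x_pred=-4.0432  r=7.9632  x^+=0.1773  v^+=4.0375  a^+=2.7386
step 2: x_pred=5.1164  r=-0.9564  x^+=4.6095  v^+=6.2234  a^+=2.4577
step 3: x_pred=11.4601  r=-15.0501  x^+=3.4836  v^+=2.8289  a^+=-1.9621
step 4: x_pred=5.2659  r=-3.4359  x^+=3.4449  v^+=-0.2927  a^+=-2.9712
step 5: x_pred=1.8878  r=-0.1378  x^+=1.8148  v^+=-3.1079  a^+=-3.0116
step 6: x_pred=-2.3779  r=-2.9721  x^+=-3.9531  v^+=-7.0304  a^+=-3.8844
step 7: x_pred=-12.1712  r=9.5712  x^+=-7.0985  v^+=-7.0306  a^+=-1.0736
step 8: x_pred=-14.1012  r=18.9912  x^+=-4.0359  v^+=-0.8614  a^+=4.5036

resid = 18.9912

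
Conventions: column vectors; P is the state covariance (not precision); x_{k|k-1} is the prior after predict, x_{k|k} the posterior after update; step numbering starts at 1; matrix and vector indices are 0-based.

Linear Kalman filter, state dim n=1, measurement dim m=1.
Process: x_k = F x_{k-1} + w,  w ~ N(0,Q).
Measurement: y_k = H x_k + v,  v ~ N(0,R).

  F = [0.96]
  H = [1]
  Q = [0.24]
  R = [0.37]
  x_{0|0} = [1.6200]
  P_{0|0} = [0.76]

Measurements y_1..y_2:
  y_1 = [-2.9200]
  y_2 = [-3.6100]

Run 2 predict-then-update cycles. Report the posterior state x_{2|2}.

step 1: x^-=[1.5552]  P^-=[0.9404]  S=[1.3104]  K=[0.7176]  nu=[-4.4752]  x^+=[-1.6564]  P^+=[0.2655]
step 2: x^-=[-1.5902]  P^-=[0.4847]  S=[0.8547]  K=[0.5671]  nu=[-2.0198]  x^+=[-2.7356]  P^+=[0.2098]

x_post = [-2.7356]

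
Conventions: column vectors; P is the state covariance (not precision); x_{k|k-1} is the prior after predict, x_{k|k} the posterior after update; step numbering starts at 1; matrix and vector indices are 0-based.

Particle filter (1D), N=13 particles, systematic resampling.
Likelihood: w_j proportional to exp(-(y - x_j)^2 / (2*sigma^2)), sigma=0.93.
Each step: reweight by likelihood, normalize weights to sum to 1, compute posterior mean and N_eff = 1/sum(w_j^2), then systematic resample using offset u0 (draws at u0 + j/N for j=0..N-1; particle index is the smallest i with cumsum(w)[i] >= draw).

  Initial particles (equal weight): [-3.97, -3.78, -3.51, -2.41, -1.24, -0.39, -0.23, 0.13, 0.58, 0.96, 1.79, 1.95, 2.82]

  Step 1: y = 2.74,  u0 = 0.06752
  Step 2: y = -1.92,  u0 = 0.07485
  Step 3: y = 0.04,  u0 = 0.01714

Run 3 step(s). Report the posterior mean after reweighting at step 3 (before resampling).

post_mean = 1.0211

step 1: w=[0.0000, 0.0000, 0.0000, 0.0000, 0.0000, 0.0014, 0.0024, 0.0077, 0.0265, 0.0630, 0.2333, 0.2741, 0.3917]  mean=2.1323  Neff=3.4758  idx=[9, 10, 10, 10, 11, 11, 11, 11, 12, 12, 12, 12, 12]
step 2: w=[0.8248, 0.0349, 0.0349, 0.0349, 0.0173, 0.0173, 0.0173, 0.0173, 0.0002, 0.0002, 0.0002, 0.0002, 0.0002]  mean=1.1177  Neff=1.4595  idx=[0, 0, 0, 0, 0, 0, 0, 0, 0, 0, 1, 3, 7]
step 3: w=[0.0930, 0.0930, 0.0930, 0.0930, 0.0930, 0.0930, 0.0930, 0.0930, 0.0930, 0.0930, 0.0258, 0.0258, 0.0184]  mean=1.0211  Neff=11.3441  idx=[0, 1, 1, 2, 3, 4, 5, 5, 6, 7, 8, 9, 10]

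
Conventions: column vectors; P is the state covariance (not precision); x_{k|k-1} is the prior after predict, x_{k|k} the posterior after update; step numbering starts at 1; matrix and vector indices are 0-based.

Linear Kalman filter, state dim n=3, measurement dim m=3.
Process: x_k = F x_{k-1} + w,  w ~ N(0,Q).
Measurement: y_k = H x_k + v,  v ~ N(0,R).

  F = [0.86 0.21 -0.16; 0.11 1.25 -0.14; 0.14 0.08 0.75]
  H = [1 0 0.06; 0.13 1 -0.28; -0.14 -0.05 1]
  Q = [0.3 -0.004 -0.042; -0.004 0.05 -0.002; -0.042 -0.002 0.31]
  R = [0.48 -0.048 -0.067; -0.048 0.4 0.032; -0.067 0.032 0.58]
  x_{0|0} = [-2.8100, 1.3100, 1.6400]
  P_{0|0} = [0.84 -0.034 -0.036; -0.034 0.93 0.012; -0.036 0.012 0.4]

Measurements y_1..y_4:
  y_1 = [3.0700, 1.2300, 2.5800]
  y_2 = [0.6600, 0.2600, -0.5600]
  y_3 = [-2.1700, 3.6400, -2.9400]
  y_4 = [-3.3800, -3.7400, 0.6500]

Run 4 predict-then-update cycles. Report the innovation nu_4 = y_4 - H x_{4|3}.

step 1: x^-=[-2.4039, 1.0988, 0.9414]  P^-=[0.9693 0.2934 0.0027; 0.2934 1.5087 0.0645; 0.0027 0.0645 0.5505]  S=[1.4516 0.3653 -0.1818; 0.3653 2.0082 -0.1923; -0.1818 -0.1923 1.1502]  K=[0.6437 0.0903 -0.0115; 0.0230 0.7654 0.0864; 0.0892 -0.0140 0.4873]  nu=[5.4174, 0.7073, 1.3570]  x^+=[1.1315, 1.8821, 2.0759]  P^+=[0.3058 -0.0366 -0.0059; -0.0366 0.3363 0.0848; -0.0059 0.0848 0.2796]
step 2: x^-=[1.0362, 2.1865, 1.8659]  P^-=[0.5309 0.0607 -0.0281; 0.0607 0.5451 0.0784; -0.0281 0.0784 0.4835]  S=[1.0092 0.0859 -0.1434; 0.0859 0.9659 -0.0744; -0.1434 -0.0744 1.0762]  K=[0.5130 0.0950 -0.0230; 0.0293 0.5535 0.0818; 0.0686 -0.0337 0.4561]  nu=[-0.4882, -1.5387, -2.1715]  x^+=[0.6896, 1.1428, 0.8938]  P^+=[0.2439 -0.0223 -0.0117; -0.0223 0.2458 0.0724; -0.0117 0.0724 0.2609]
step 3: x^-=[0.6901, 1.3792, 0.8584]  P^-=[0.4882 0.0499 -0.0388; 0.0499 0.4110 0.0611; -0.0388 0.0611 0.4688]  S=[0.9652 0.0717 -0.1484; 0.0717 0.8375 -0.0806; -0.1484 -0.0806 1.0649]  K=[0.4916 0.1037 -0.0266; 0.0308 0.4823 0.0723; 0.0615 -0.0520 0.4471]  nu=[-2.9116, 2.4114, -3.6328]  x^+=[-0.3944, 2.1898, -1.0706]  P^+=[0.2336 -0.0170 -0.0132; -0.0170 0.2138 0.0636; -0.0132 0.0636 0.2549]
step 4: x^-=[0.2919, 2.8438, -0.6830]  P^-=[0.4819 0.0484 -0.0416; 0.0484 0.3653 0.0512; -0.0416 0.0512 0.4638]  S=[0.9586 0.0697 -0.1504; 0.0697 0.7968 -0.0871; -0.1504 -0.0871 1.0614]  K=[0.4880 0.1084 -0.0269; 0.0312 0.4529 0.0662; 0.0598 -0.0623 0.4434]  nu=[-3.6310, -6.8130, 1.5160]  x^+=[-2.2594, -0.2549, 0.1964]  P^+=[0.2316 -0.0147 -0.0132; -0.0147 0.2002 0.0588; -0.0132 0.0588 0.2523]

innov = [-3.6310, -6.8130, 1.5160]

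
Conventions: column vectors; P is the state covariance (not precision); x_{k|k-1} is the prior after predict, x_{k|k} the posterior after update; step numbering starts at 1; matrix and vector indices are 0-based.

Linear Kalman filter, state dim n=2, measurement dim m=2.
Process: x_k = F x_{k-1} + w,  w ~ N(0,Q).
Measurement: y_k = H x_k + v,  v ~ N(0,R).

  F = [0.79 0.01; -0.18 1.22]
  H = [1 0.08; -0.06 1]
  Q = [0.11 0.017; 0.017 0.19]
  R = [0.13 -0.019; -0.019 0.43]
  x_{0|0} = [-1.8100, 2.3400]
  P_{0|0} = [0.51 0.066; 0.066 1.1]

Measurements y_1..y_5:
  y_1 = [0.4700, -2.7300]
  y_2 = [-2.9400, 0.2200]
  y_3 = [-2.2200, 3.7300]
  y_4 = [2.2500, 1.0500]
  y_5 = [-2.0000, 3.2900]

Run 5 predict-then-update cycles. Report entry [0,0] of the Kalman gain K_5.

K[0,0] = 0.5371

step 1: x^-=[-1.4065, 3.1806]  P^-=[0.4294 0.0214; 0.0214 1.8148]  S=[0.5745 0.1217; 0.1217 2.2438]  K=[0.7597 -0.0432; 0.1201 0.8017]  nu=[1.6221, -5.9950]  x^+=[0.0844, -1.4309]  P^+=[0.1017 -0.0269; -0.0269 0.3408]
step 2: x^-=[0.0524, -1.7609]  P^-=[0.1731 -0.0192; -0.0192 0.7124]  S=[0.3046 0.0085; 0.0085 1.1453]  K=[0.5641 -0.0300; 0.1068 0.6222]  nu=[-2.8515, 1.9841]  x^+=[-1.6157, -0.8308]  P^+=[0.0754 -0.0191; -0.0191 0.2644]
step 3: x^-=[-1.2847, -0.7227]  P^-=[0.1568 -0.0089; -0.0089 0.5943]  S=[0.2892 0.0103; 0.0103 1.0260]  K=[0.5406 -0.0232; 0.1131 0.5787]  nu=[-0.8775, 4.3757]  x^+=[-1.8608, 1.7101]  P^+=[0.0720 -0.0159; -0.0159 0.2457]
step 4: x^-=[-1.4529, 2.4213]  P^-=[0.1547 -0.0056; -0.0056 0.5651]  S=[0.2874 0.0114; 0.0114 0.9963]  K=[0.5375 -0.0211; 0.1155 0.5662]  nu=[3.5092, -1.4584]  x^+=[0.4640, 2.0007]  P^+=[0.0715 -0.0150; -0.0150 0.2404]
step 5: x^-=[0.3866, 2.3573]  P^-=[0.1544 -0.0046; -0.0046 0.5567]  S=[0.2872 0.0117; 0.0117 0.9878]  K=[0.5371 -0.0204; 0.1161 0.5625]  nu=[-2.5752, 0.9559]  x^+=[-1.0160, 2.5960]  P^+=[0.0714 -0.0147; -0.0147 0.2388]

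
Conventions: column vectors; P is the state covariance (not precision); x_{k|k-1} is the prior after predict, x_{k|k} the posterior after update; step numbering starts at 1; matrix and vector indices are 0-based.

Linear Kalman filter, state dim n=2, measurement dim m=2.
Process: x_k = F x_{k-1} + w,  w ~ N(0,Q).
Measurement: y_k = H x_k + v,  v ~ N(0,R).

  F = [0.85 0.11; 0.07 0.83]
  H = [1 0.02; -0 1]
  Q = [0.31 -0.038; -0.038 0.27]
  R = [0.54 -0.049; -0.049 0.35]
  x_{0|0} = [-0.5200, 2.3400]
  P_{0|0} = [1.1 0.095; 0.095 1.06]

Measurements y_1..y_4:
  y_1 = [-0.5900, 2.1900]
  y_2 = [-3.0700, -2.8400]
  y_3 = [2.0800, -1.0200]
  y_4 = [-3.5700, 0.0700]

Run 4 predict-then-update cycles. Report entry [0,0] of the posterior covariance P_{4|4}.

step 1: x^-=[-0.1846, 1.9058]  P^-=[1.1353 0.1920; 0.1920 1.0167]  S=[1.6834 0.1633; 0.1633 1.3667]  K=[0.6709 0.0603; 0.0546 0.7374]  nu=[-0.4435, 0.2842]  x^+=[-0.4650, 2.0912]  P^+=[0.3595 -0.0118; -0.0118 0.2554]
step 2: x^-=[-0.1652, 1.7031]  P^-=[0.5707 -0.0017; -0.0017 0.4463]  S=[1.1108 -0.0418; -0.0418 0.7963]  K=[0.5147 0.0249; 0.0276 0.5619]  nu=[-2.9388, -4.5431]  x^+=[-1.7907, -0.9311]  P^+=[0.2770 -0.0165; -0.0165 0.1953]
step 3: x^-=[-1.6245, -0.8982]  P^-=[0.5094 -0.0155; -0.0155 0.4040]  S=[1.0490 -0.0564; -0.0564 0.7540]  K=[0.4862 0.0159; 0.0219 0.5374]  nu=[3.7225, -0.1218]  x^+=[0.1834, -0.8823]  P^+=[0.2621 -0.0183; -0.0183 0.1870]
step 4: x^-=[0.0589, -0.7195]  P^-=[0.4982 -0.0184; -0.0184 0.3980]  S=[1.0377 -0.0594; -0.0594 0.7480]  K=[0.4806 0.0136; 0.0205 0.5337]  nu=[-3.6145, 0.7895]  x^+=[-1.6674, -0.3723]  P^+=[0.2592 -0.0188; -0.0188 0.1858]

P_post[0,0] = 0.2592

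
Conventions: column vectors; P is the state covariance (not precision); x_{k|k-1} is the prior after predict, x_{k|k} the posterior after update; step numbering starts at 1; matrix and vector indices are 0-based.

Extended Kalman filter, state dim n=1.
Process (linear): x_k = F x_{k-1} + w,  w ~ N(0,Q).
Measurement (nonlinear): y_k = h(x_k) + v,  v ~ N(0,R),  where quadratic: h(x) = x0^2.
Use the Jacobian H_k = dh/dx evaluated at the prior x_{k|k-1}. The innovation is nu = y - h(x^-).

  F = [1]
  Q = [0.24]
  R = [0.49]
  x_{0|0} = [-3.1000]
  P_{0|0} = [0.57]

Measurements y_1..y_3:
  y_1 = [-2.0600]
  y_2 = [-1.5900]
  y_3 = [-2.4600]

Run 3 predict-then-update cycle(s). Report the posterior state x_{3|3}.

step 1: x^-=[-3.1000]  P^-=[0.8100]  H_jac=[-6.2000]  S=[31.6264]  K=[-0.1588]  nu=[-11.6700]  x^+=[-1.2469]  P^+=[0.0125]
step 2: x^-=[-1.2469]  P^-=[0.2525]  H_jac=[-2.4938]  S=[2.0606]  K=[-0.3056]  nu=[-3.1448]  x^+=[-0.2857]  P^+=[0.0601]
step 3: x^-=[-0.2857]  P^-=[0.3001]  H_jac=[-0.5715]  S=[0.5880]  K=[-0.2916]  nu=[-2.5416]  x^+=[0.4555]  P^+=[0.2500]

x_post = [0.4555]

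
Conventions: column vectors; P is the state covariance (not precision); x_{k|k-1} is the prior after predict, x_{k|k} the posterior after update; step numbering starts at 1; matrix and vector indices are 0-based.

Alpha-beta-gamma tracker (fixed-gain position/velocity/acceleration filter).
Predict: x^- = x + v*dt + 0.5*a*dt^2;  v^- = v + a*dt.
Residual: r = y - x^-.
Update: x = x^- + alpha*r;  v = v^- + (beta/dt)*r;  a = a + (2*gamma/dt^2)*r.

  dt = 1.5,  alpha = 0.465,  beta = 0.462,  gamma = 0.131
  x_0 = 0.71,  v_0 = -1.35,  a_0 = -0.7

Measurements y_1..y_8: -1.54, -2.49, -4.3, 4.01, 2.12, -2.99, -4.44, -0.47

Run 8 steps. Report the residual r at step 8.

step 1: x_pred=-2.1025  r=0.5625  x^+=-1.8409  v^+=-2.2268  a^+=-0.6345
step 2: x_pred=-5.8949  r=3.4049  x^+=-4.3116  v^+=-2.1298  a^+=-0.2380
step 3: x_pred=-7.7741  r=3.4741  x^+=-6.1586  v^+=-1.4168  a^+=0.1665
step 4: x_pred=-8.0965  r=12.1065  x^+=-2.4670  v^+=2.5618  a^+=1.5763
step 5: x_pred=3.1489  r=-1.0289  x^+=2.6705  v^+=4.6092  a^+=1.4564
step 6: x_pred=11.2228  r=-14.2128  x^+=4.6139  v^+=2.4163  a^+=-0.1986
step 7: x_pred=8.0150  r=-12.4550  x^+=2.2234  v^+=-1.7176  a^+=-1.6489
step 8: x_pred=-2.2080  r=1.7380  x^+=-1.3999  v^+=-3.6557  a^+=-1.4465

resid = 1.7380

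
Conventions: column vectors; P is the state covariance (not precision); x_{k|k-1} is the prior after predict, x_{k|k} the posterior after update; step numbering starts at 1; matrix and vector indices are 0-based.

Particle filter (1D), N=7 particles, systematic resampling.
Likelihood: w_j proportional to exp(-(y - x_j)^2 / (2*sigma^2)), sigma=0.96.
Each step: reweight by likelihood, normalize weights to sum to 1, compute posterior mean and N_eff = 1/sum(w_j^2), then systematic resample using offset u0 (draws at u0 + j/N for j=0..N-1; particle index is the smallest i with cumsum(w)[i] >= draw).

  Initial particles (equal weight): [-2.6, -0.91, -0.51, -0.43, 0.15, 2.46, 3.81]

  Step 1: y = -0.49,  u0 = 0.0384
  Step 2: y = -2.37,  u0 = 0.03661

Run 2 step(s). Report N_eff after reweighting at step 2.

step 1: w=[0.0235, 0.2388, 0.2627, 0.2623, 0.2104, 0.0023, 0.0000]  mean=-0.4877  Neff=4.1728  idx=[1, 1, 2, 2, 3, 3, 4]
step 2: w=[0.2564, 0.2564, 0.1248, 0.1248, 0.1058, 0.1058, 0.0260]  mean=-0.6811  Neff=5.3845  idx=[0, 0, 1, 1, 2, 3, 5]

N_eff = 5.3845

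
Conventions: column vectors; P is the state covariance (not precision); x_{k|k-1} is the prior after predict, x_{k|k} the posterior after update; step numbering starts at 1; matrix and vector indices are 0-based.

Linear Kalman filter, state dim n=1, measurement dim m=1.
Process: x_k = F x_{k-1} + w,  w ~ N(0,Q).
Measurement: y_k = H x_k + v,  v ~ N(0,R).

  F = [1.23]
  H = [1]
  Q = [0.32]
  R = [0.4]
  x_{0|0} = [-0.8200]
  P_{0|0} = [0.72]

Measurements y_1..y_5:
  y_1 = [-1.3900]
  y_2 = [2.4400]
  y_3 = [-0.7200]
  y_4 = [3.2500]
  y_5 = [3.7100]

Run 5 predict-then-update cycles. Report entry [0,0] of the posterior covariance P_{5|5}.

step 1: x^-=[-1.0086]  P^-=[1.4093]  S=[1.8093]  K=[0.7789]  nu=[-0.3814]  x^+=[-1.3057]  P^+=[0.3116]
step 2: x^-=[-1.6060]  P^-=[0.7914]  S=[1.1914]  K=[0.6643]  nu=[4.0460]  x^+=[1.0816]  P^+=[0.2657]
step 3: x^-=[1.3303]  P^-=[0.7220]  S=[1.1220]  K=[0.6435]  nu=[-2.0503]  x^+=[0.0110]  P^+=[0.2574]
step 4: x^-=[0.0135]  P^-=[0.7094]  S=[1.1094]  K=[0.6394]  nu=[3.2365]  x^+=[2.0831]  P^+=[0.2558]
step 5: x^-=[2.5622]  P^-=[0.7070]  S=[1.1070]  K=[0.6387]  nu=[1.1478]  x^+=[3.2952]  P^+=[0.2555]

P_post[0,0] = 0.2555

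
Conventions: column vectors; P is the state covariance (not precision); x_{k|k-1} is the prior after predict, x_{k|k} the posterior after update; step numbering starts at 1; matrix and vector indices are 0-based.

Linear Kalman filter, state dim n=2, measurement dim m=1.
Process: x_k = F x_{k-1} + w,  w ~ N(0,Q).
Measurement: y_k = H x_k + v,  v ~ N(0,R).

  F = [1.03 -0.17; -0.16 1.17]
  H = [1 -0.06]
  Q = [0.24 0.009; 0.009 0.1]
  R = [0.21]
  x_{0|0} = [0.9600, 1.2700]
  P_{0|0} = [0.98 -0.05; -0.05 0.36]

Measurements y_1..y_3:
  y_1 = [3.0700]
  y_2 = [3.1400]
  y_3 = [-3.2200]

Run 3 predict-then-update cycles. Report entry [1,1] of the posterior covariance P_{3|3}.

P_post[1,1] = 1.1333

step 1: x^-=[0.7729, 1.3323]  P^-=[1.3076 -0.2857; -0.2857 0.6366]  S=[1.5542]  K=[0.8524; -0.2084]  nu=[2.3770]  x^+=[2.7990, 0.8369]  P^+=[0.1784 -0.0096; -0.0096 0.5691]
step 2: x^-=[2.7407, 0.5313]  P^-=[0.4491 -0.1455; -0.1455 0.8872]  S=[0.6798]  K=[0.6735; -0.2923]  nu=[0.4311]  x^+=[3.0311, 0.4053]  P^+=[0.1407 -0.0116; -0.0116 0.8291]
step 3: x^-=[3.0532, -0.0108]  P^-=[0.4173 -0.1934; -0.1934 1.2430]  S=[0.6550]  K=[0.6549; -0.4092]  nu=[-6.2738]  x^+=[-1.0553, 2.5563]  P^+=[0.1364 -0.0179; -0.0179 1.1333]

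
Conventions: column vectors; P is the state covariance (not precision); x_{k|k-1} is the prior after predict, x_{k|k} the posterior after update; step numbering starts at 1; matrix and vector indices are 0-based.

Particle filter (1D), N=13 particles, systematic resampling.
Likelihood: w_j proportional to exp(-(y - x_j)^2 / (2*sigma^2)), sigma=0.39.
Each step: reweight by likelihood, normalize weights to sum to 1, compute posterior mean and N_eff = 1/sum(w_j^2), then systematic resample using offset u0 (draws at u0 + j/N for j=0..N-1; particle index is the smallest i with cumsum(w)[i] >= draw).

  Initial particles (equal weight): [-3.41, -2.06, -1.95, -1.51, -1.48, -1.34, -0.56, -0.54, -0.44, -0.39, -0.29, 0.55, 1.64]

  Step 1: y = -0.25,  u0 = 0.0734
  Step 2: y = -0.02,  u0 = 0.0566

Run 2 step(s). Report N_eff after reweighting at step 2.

N_eff = 12.0465

step 1: w=[0.0000, 0.0000, 0.0000, 0.0012, 0.0016, 0.0045, 0.1634, 0.1700, 0.1990, 0.2101, 0.2229, 0.0273, 0.0000]  mean=-0.4126  Neff=5.2690  idx=[6, 6, 7, 7, 8, 8, 8, 9, 9, 10, 10, 10, 11]
step 2: w=[0.0529, 0.0529, 0.0567, 0.0567, 0.0773, 0.0773, 0.0773, 0.0880, 0.0880, 0.1086, 0.1086, 0.1086, 0.0474]  mean=-0.3595  Neff=12.0465  idx=[1, 2, 3, 4, 5, 6, 7, 8, 9, 10, 10, 11, 12]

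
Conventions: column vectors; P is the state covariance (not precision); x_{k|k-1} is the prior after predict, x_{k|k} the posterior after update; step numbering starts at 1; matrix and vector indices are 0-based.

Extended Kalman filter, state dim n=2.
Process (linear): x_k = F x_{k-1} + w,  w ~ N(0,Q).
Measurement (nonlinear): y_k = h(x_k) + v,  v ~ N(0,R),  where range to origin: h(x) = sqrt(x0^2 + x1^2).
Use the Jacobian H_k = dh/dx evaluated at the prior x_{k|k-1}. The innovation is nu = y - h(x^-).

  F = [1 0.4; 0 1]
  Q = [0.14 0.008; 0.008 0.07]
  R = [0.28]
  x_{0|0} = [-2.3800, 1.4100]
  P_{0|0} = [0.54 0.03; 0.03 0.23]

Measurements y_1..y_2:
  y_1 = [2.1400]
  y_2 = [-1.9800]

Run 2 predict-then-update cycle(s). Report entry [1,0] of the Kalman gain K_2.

K[1,0] = 0.1667

step 1: x^-=[-1.8160, 1.4100]  P^-=[0.7408 0.1300; 0.1300 0.3000]  H_jac=[-0.7899 0.6133]  S=[0.7291]  K=[-0.6932; 0.1115]  nu=[-0.1591]  x^+=[-1.7057, 1.3923]  P^+=[0.3904 0.1864; 0.1864 0.2909]
step 2: x^-=[-1.1488, 1.3923]  P^-=[0.7261 0.3107; 0.3107 0.3609]  H_jac=[-0.6364 0.7713]  S=[0.4838]  K=[-0.4598; 0.1667]  nu=[-3.7850]  x^+=[0.5915, 0.7614]  P^+=[0.6238 0.3478; 0.3478 0.3475]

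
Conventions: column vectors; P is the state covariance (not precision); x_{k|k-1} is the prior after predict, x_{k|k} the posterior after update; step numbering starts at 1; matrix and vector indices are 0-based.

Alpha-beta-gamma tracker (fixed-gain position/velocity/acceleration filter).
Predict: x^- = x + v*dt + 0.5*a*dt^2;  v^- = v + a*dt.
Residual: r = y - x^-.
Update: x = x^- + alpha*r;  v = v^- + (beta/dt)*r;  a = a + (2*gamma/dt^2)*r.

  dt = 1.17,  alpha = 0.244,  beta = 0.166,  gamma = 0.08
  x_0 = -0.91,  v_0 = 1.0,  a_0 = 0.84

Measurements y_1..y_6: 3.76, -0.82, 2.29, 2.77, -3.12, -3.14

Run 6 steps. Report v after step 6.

v_post = -4.7140

step 1: x_pred=0.8349  r=2.9251  x^+=1.5487  v^+=2.3978  a^+=1.1819
step 2: x_pred=5.1630  r=-5.9830  x^+=3.7032  v^+=2.9317  a^+=0.4826
step 3: x_pred=7.4636  r=-5.1736  x^+=6.2013  v^+=2.7623  a^+=-0.1221
step 4: x_pred=9.3496  r=-6.5796  x^+=7.7442  v^+=1.6859  a^+=-0.8912
step 5: x_pred=9.1067  r=-12.2267  x^+=6.1234  v^+=-1.0915  a^+=-2.3202
step 6: x_pred=3.2583  r=-6.3983  x^+=1.6971  v^+=-4.7140  a^+=-3.0681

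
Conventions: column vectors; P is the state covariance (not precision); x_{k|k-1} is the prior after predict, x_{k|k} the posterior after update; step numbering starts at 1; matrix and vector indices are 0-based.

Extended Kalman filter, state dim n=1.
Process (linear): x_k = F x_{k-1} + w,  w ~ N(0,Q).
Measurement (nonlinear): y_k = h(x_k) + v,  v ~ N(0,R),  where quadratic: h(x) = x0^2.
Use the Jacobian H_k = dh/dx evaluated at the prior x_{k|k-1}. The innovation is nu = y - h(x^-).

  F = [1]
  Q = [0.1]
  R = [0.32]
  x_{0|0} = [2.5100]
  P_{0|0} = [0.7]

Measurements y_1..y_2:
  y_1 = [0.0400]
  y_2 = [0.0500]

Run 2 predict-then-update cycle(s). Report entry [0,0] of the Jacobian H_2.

H_jac[0,0] = 2.5649

step 1: x^-=[2.5100]  P^-=[0.8000]  H_jac=[5.0200]  S=[20.4803]  K=[0.1961]  nu=[-6.2601]  x^+=[1.2825]  P^+=[0.0125]
step 2: x^-=[1.2825]  P^-=[0.1125]  H_jac=[2.5649]  S=[1.0601]  K=[0.2722]  nu=[-1.5947]  x^+=[0.8484]  P^+=[0.0340]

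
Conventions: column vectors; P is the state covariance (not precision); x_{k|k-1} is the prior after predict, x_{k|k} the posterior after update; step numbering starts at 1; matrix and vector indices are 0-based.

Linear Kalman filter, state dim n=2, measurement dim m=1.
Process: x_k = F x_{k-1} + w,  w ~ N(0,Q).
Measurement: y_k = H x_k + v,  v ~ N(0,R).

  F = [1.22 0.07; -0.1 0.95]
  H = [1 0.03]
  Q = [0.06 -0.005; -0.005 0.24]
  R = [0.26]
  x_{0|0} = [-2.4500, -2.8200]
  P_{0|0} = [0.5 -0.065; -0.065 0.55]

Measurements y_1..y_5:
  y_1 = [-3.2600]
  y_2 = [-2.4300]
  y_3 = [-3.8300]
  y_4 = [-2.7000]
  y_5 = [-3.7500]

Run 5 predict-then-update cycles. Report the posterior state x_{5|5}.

x_post = [-4.1709, -0.2550]

step 1: x^-=[-3.1864, -2.4340]  P^-=[0.7958 -0.1043; -0.1043 0.7537]  S=[1.0502]  K=[0.7548; -0.0778]  nu=[-0.0006]  x^+=[-3.1868, -2.4340]  P^+=[0.1975 -0.0426; -0.0426 0.7474]
step 2: x^-=[-4.0583, -1.9936]  P^-=[0.3504 -0.0285; -0.0285 0.9246]  S=[0.6095]  K=[0.5734; -0.0013]  nu=[1.6881]  x^+=[-3.0903, -1.9958]  P^+=[0.1499 -0.0281; -0.0281 0.9246]
step 3: x^-=[-3.9098, -1.5869]  P^-=[0.2829 0.0059; 0.0059 1.0813]  S=[0.5442]  K=[0.5201; 0.0704]  nu=[0.1274]  x^+=[-3.8435, -1.5780]  P^+=[0.1357 -0.0141; -0.0141 1.0786]
step 4: x^-=[-4.7996, -1.1147]  P^-=[0.2648 0.0340; 0.0340 1.2174]  S=[0.5279]  K=[0.5035; 0.1335]  nu=[2.1330]  x^+=[-3.7256, -0.8299]  P^+=[0.1310 -0.0015; -0.0015 1.2080]
step 5: x^-=[-4.6033, -0.4158]  P^-=[0.2606 0.0576; 0.0576 1.3318]  S=[0.5252]  K=[0.4994; 0.1857]  nu=[0.8658]  x^+=[-4.1709, -0.2550]  P^+=[0.1296 0.0089; 0.0089 1.3137]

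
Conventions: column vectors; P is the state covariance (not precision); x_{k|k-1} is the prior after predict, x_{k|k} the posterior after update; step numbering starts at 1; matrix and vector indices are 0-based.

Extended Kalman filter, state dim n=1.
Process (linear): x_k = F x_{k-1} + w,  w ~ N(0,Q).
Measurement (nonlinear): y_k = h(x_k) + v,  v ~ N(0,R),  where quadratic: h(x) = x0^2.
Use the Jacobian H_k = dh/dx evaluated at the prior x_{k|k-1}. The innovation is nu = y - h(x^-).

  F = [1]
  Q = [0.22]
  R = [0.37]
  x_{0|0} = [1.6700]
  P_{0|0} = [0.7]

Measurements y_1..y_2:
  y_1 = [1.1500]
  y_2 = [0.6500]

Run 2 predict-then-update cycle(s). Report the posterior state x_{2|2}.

step 1: x^-=[1.6700]  P^-=[0.9200]  H_jac=[3.3400]  S=[10.6332]  K=[0.2890]  nu=[-1.6389]  x^+=[1.1964]  P^+=[0.0320]
step 2: x^-=[1.1964]  P^-=[0.2520]  H_jac=[2.3928]  S=[1.8129]  K=[0.3326]  nu=[-0.7813]  x^+=[0.9365]  P^+=[0.0514]

x_post = [0.9365]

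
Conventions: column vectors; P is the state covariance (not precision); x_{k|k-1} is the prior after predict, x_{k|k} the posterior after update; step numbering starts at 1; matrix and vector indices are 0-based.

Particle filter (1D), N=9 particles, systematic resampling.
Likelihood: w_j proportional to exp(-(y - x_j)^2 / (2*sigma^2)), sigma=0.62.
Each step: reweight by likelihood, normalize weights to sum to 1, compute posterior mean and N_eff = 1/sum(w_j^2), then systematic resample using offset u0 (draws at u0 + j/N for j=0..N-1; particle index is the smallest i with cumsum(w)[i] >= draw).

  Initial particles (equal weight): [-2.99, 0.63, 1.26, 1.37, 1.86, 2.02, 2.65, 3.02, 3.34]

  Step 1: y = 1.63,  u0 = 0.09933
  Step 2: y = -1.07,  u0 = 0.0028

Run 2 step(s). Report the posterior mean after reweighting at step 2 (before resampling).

step 1: w=[0.0000, 0.0658, 0.2021, 0.2212, 0.2254, 0.1982, 0.0624, 0.0196, 0.0054]  mean=1.6611  Neff=5.3054  idx=[2, 2, 3, 3, 4, 4, 5, 5, 7]
step 2: w=[0.3275, 0.3275, 0.1655, 0.1655, 0.0054, 0.0054, 0.0015, 0.0015, 0.0000]  mean=1.3052  Neff=3.7117  idx=[0, 0, 0, 1, 1, 1, 2, 2, 3]

post_mean = 1.3052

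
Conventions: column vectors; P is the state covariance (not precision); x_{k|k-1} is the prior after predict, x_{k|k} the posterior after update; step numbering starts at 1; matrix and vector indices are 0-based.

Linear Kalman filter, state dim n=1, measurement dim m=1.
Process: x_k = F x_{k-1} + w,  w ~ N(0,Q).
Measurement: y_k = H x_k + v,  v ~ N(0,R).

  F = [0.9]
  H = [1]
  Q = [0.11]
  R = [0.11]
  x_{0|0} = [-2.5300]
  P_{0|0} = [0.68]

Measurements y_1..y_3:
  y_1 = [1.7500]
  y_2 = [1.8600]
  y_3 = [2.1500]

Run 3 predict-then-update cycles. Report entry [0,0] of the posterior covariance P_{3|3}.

P_post[0,0] = 0.0662

step 1: x^-=[-2.2770]  P^-=[0.6608]  S=[0.7708]  K=[0.8573]  nu=[4.0270]  x^+=[1.1753]  P^+=[0.0943]
step 2: x^-=[1.0578]  P^-=[0.1864]  S=[0.2964]  K=[0.6289]  nu=[0.8022]  x^+=[1.5623]  P^+=[0.0692]
step 3: x^-=[1.4060]  P^-=[0.1660]  S=[0.2760]  K=[0.6015]  nu=[0.7440]  x^+=[1.8535]  P^+=[0.0662]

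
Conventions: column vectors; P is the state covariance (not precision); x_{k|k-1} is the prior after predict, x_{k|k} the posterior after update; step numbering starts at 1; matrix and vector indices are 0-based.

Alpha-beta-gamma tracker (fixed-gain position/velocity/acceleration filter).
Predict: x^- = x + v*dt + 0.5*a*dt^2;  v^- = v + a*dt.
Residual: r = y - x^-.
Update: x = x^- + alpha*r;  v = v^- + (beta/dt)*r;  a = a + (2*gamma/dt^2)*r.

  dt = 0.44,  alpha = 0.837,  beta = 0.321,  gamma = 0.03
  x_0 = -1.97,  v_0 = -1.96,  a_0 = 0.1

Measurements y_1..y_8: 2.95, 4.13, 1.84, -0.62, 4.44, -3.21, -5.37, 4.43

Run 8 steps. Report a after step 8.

step 1: x_pred=-2.8227  r=5.7727  x^+=2.0090  v^+=2.2955  a^+=1.8891
step 2: x_pred=3.2019  r=0.9281  x^+=3.9787  v^+=3.8037  a^+=2.1767
step 3: x_pred=5.8631  r=-4.0231  x^+=2.4958  v^+=1.8265  a^+=0.9299
step 4: x_pred=3.3894  r=-4.0094  x^+=0.0335  v^+=-0.6894  a^+=-0.3127
step 5: x_pred=-0.3001  r=4.7401  x^+=3.6674  v^+=2.6311  a^+=1.1563
step 6: x_pred=4.9370  r=-8.1470  x^+=-1.8820  v^+=-2.8037  a^+=-1.3686
step 7: x_pred=-3.2482  r=-2.1218  x^+=-5.0241  v^+=-4.9539  a^+=-2.0262
step 8: x_pred=-7.4000  r=11.8300  x^+=2.5017  v^+=2.7851  a^+=1.6402

a_post = 1.6402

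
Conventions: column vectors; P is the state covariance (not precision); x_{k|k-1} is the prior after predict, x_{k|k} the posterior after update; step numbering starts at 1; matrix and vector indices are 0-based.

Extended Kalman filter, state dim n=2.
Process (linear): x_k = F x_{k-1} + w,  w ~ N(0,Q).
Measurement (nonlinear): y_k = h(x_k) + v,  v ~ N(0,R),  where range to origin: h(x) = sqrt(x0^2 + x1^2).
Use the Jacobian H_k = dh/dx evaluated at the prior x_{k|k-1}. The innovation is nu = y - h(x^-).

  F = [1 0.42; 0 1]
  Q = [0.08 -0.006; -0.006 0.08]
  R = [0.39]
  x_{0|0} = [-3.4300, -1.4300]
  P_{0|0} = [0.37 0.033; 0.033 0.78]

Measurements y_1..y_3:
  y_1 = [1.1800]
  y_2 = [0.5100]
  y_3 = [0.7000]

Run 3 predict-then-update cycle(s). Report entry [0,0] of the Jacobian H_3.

H_jac[0,0] = -0.8933

step 1: x^-=[-4.0306, -1.4300]  P^-=[0.6153 0.3546; 0.3546 0.8600]  H_jac=[-0.9424 -0.3344]  S=[1.2562]  K=[-0.5560; -0.4950]  nu=[-3.0968]  x^+=[-2.3087, 0.1028]  P^+=[0.2269 0.0089; 0.0089 0.5523]
step 2: x^-=[-2.2655, 0.1028]  P^-=[0.4118 0.2348; 0.2348 0.6323]  H_jac=[-0.9990 0.0453]  S=[0.7810]  K=[-0.5131; -0.2637]  nu=[-1.7579]  x^+=[-1.3635, 0.5663]  P^+=[0.2062 0.1292; 0.1292 0.5780]
step 3: x^-=[-1.1257, 0.5663]  P^-=[0.4966 0.3659; 0.3659 0.6580]  H_jac=[-0.8933 0.4494]  S=[0.6254]  K=[-0.4464; -0.0499]  nu=[-0.5601]  x^+=[-0.8756, 0.5942]  P^+=[0.3720 0.3520; 0.3520 0.6564]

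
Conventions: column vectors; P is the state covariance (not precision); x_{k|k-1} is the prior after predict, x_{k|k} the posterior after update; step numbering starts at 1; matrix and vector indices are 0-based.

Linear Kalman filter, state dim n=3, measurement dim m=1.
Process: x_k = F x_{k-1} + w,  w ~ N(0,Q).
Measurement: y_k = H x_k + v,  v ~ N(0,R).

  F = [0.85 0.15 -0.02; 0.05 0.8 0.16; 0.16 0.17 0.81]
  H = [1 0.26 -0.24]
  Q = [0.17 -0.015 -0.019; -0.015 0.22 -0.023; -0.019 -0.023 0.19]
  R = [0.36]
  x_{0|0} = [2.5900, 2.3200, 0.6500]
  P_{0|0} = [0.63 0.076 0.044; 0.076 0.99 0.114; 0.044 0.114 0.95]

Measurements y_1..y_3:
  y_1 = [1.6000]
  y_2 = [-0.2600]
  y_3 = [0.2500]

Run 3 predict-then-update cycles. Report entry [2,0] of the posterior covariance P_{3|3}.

step 1: x^-=[2.5365, 2.0895, 1.3353]  P^-=[0.6650 0.1866 0.1330; 0.1866 0.9155 0.3301; 0.1330 0.3301 0.9050]  S=[1.1311]  K=[0.6026; 0.3054; 0.0014]  nu=[-1.1593]  x^+=[1.8378, 1.7354, 1.3337]  P^+=[0.2542 -0.0215 0.1320; -0.0215 0.8100 0.3296; 0.1320 0.3296 0.9050]
step 2: x^-=[1.7958, 1.6936, 1.6694]  P^-=[0.3603 0.0957 0.1473; 0.0957 0.8469 0.4348; 0.1473 0.4348 0.9375]  S=[0.7564]  K=[0.4625; 0.2798; 0.0468]  nu=[-2.0955]  x^+=[0.8266, 1.1074, 1.5714]  P^+=[0.1985 -0.0021 0.1310; -0.0021 0.7877 0.4249; 0.1310 0.4249 0.9358]
step 3: x^-=[0.8373, 1.1787, 1.5933]  P^-=[0.3240 0.1046 0.1525; 0.1046 0.8593 0.5023; 0.1525 0.5023 0.9827]  S=[0.7172]  K=[0.4386; 0.2893; 0.0659]  nu=[-0.5113]  x^+=[0.6130, 1.0307, 1.5596]  P^+=[0.1860 0.0136 0.1318; 0.0136 0.7993 0.4886; 0.1318 0.4886 0.9796]

P_post[2,0] = 0.1318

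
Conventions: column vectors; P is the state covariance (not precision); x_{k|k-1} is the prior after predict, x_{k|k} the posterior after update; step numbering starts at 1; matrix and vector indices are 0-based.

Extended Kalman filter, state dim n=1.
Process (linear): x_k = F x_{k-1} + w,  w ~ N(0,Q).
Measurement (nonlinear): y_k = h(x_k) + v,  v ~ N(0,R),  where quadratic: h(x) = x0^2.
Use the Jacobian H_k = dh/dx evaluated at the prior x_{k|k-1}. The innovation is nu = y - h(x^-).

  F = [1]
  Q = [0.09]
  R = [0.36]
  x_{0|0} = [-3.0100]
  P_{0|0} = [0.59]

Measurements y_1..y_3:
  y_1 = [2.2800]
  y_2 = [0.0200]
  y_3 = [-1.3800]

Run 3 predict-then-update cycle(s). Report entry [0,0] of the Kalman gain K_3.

K[0,0] = -0.2689

step 1: x^-=[-3.0100]  P^-=[0.6800]  H_jac=[-6.0200]  S=[25.0035]  K=[-0.1637]  nu=[-6.7801]  x^+=[-1.9000]  P^+=[0.0098]
step 2: x^-=[-1.9000]  P^-=[0.0998]  H_jac=[-3.7999]  S=[1.8009]  K=[-0.2106]  nu=[-3.5898]  x^+=[-1.1441]  P^+=[0.0199]
step 3: x^-=[-1.1441]  P^-=[0.1099]  H_jac=[-2.2882]  S=[0.9357]  K=[-0.2689]  nu=[-2.6889]  x^+=[-0.4211]  P^+=[0.0423]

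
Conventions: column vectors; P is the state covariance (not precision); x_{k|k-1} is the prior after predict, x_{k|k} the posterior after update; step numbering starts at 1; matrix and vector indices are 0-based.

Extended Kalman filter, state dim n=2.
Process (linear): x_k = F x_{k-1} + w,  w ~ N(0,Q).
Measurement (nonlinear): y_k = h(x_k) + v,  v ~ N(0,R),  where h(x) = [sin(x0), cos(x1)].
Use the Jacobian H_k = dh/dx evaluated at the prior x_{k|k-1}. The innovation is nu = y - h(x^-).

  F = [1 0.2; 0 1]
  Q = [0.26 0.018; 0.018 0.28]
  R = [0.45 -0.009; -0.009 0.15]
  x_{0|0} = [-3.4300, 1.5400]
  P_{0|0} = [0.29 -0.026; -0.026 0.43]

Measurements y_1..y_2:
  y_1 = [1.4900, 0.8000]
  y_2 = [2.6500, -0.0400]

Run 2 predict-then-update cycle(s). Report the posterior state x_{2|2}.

step 1: x^-=[-3.1220, 1.5400]  P^-=[0.5568 0.0780; 0.0780 0.7100]  H_jac=[-0.9998 0.0000; 0.0000 -0.9995]  S=[1.0066 0.0689; 0.0689 0.8593]  K=[-0.5499 -0.0466; -0.0210 -0.8241]  nu=[1.5096, 0.7692]  x^+=[-3.9879, 0.8743]  P^+=[0.2471 0.0020; 0.0020 0.1235]
step 2: x^-=[-3.8130, 0.8743]  P^-=[0.5128 0.0447; 0.0447 0.4035]  H_jac=[-0.7829 0.0000; 0.0000 -0.7671]  S=[0.7643 0.0179; 0.0179 0.3874]  K=[-0.5238 -0.0644; -0.0272 -0.7976]  nu=[2.0279, -0.6815]  x^+=[-4.8313, 1.3628]  P^+=[0.3003 0.0065; 0.0065 0.1557]

x_post = [-4.8313, 1.3628]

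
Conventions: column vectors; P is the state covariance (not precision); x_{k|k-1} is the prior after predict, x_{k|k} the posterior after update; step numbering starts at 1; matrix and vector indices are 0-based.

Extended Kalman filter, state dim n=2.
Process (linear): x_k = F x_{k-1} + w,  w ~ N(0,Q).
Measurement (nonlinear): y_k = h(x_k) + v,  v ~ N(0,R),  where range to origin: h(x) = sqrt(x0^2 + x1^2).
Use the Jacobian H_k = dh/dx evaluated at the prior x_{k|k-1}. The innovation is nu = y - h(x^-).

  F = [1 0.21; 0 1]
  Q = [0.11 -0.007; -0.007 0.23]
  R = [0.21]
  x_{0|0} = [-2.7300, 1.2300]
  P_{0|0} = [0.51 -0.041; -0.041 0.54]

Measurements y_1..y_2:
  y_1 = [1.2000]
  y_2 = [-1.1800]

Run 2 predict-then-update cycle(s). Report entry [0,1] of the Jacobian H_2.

step 1: x^-=[-2.4717, 1.2300]  P^-=[0.6266 0.0654; 0.0654 0.7700]  H_jac=[-0.8953 0.4455]  S=[0.8129]  K=[-0.6543; 0.3500]  nu=[-1.5608]  x^+=[-1.4505, 0.6837]  P^+=[0.2786 0.2515; 0.2515 0.6704]
step 2: x^-=[-1.3069, 0.6837]  P^-=[0.5238 0.3853; 0.3853 0.9004]  H_jac=[-0.8861 0.4636]  S=[0.4982]  K=[-0.5731; 0.1525]  nu=[-2.6550]  x^+=[0.2147, 0.2789]  P^+=[0.3602 0.4289; 0.4289 0.8888]

H_jac[0,1] = 0.4636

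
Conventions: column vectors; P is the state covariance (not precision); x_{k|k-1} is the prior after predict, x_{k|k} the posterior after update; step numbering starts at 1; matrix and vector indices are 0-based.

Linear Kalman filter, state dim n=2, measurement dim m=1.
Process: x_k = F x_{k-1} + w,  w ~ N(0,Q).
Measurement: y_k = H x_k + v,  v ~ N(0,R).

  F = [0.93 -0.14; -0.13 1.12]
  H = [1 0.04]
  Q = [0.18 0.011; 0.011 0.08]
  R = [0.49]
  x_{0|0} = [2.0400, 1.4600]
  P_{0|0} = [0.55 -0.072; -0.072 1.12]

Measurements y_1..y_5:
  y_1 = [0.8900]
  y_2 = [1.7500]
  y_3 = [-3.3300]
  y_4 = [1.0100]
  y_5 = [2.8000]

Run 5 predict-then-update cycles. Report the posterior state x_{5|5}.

step 1: x^-=[1.6928, 1.3700]  P^-=[0.6964 -0.3074; -0.3074 1.5152]  S=[1.1642]  K=[0.5876; -0.2120]  nu=[-0.8576]  x^+=[1.1889, 1.5518]  P^+=[0.2944 -0.1624; -0.1624 1.4629]
step 2: x^-=[0.8884, 1.5835]  P^-=[0.5056 -0.4261; -0.4261 1.9673]  S=[0.9647]  K=[0.5065; -0.3601]  nu=[0.7983]  x^+=[1.2927, 1.2960]  P^+=[0.2582 -0.2501; -0.2501 1.8422]
step 3: x^-=[1.0208, 1.2835]  P^-=[0.5045 -0.5742; -0.5742 2.4680]  S=[0.9525]  K=[0.5056; -0.4991]  nu=[-4.4021]  x^+=[-1.2048, 3.4807]  P^+=[0.2611 -0.3338; -0.3338 2.2307]
step 4: x^-=[-1.6077, 4.0550]  P^-=[0.5364 -0.7241; -0.7241 2.9799]  S=[0.9733]  K=[0.5214; -0.6215]  nu=[2.4555]  x^+=[-0.3274, 2.5289]  P^+=[0.2718 -0.4087; -0.4087 2.6039]
step 5: x^-=[-0.6585, 2.8749]  P^-=[0.5726 -0.8633; -0.8633 3.4699]  S=[0.9991]  K=[0.5385; -0.7252]  nu=[3.3435]  x^+=[1.1421, 0.4502]  P^+=[0.2828 -0.4731; -0.4731 2.9445]

x_post = [1.1421, 0.4502]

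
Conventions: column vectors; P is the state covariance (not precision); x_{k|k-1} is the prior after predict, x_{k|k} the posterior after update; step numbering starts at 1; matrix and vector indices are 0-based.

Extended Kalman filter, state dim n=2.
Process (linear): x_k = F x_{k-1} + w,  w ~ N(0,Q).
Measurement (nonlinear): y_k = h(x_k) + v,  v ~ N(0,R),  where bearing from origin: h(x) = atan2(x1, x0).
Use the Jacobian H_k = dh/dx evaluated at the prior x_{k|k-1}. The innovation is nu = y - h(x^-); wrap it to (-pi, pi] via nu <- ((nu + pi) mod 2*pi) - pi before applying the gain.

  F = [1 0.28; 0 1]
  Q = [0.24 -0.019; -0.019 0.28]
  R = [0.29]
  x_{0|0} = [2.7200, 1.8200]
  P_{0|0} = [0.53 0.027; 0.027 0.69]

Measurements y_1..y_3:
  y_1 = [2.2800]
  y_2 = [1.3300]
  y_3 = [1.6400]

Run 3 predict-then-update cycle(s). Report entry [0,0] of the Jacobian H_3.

H_jac[0,0] = -0.1075

step 1: x^-=[3.2296, 1.8200]  P^-=[0.8392 0.2012; 0.2012 0.9700]  H_jac=[-0.1324 0.2350]  S=[0.3458]  K=[-0.1847; 0.5822]  nu=[1.7668]  x^+=[2.9033, 2.8487]  P^+=[0.8274 0.2384; 0.2384 0.8528]
step 2: x^-=[3.7009, 2.8487]  P^-=[1.2678 0.4582; 0.4582 1.1328]  H_jac=[-0.1306 0.1697]  S=[0.3239]  K=[-0.2712; 0.4086]  nu=[0.6740]  x^+=[3.5182, 3.1241]  P^+=[1.2440 0.4941; 0.4941 1.0787]
step 3: x^-=[4.3929, 3.1241]  P^-=[1.8452 0.7771; 0.7771 1.3587]  H_jac=[-0.1075 0.1512]  S=[0.3171]  K=[-0.2551; 0.3843]  nu=[1.0218]  x^+=[4.1322, 3.5167]  P^+=[1.8246 0.8082; 0.8082 1.3119]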